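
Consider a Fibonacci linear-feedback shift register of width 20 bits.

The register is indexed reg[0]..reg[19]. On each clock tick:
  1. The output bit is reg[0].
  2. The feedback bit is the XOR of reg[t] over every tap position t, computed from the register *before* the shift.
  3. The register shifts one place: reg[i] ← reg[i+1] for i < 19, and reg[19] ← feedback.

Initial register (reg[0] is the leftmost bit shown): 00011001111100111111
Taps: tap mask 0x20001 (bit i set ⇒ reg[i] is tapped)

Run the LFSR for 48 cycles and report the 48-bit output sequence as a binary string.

000110011111001111111110010101011000111000100001

step | reg (before) | out | fb
   0 | 00011001111100111111 | 0 | 1
   1 | 00110011111001111111 | 0 | 1
   2 | 01100111110011111111 | 0 | 1
   3 | 11001111100111111111 | 1 | 0
   4 | 10011111001111111110 | 1 | 0
   5 | 00111110011111111100 | 0 | 1
   6 | 01111100111111111001 | 0 | 0
   7 | 11111001111111110010 | 1 | 1
   8 | 11110011111111100101 | 1 | 0
   9 | 11100111111111001010 | 1 | 1
  10 | 11001111111110010101 | 1 | 0
  11 | 10011111111100101010 | 1 | 1
  12 | 00111111111001010101 | 0 | 1
  13 | 01111111110010101011 | 0 | 0
  14 | 11111111100101010110 | 1 | 0
  15 | 11111111001010101100 | 1 | 0
  16 | 11111110010101011000 | 1 | 1
  17 | 11111100101010110001 | 1 | 1
  18 | 11111001010101100011 | 1 | 1
  19 | 11110010101011000111 | 1 | 0
  20 | 11100101010110001110 | 1 | 0
  21 | 11001010101100011100 | 1 | 0
  22 | 10010101011000111000 | 1 | 1
  23 | 00101010110001110001 | 0 | 0
  24 | 01010101100011100010 | 0 | 0
  25 | 10101011000111000100 | 1 | 0
  26 | 01010110001110001000 | 0 | 0
  27 | 10101100011100010000 | 1 | 1
  28 | 01011000111000100001 | 0 | 0
  29 | 10110001110001000010 | 1 | 1
  30 | 01100011100010000101 | 0 | 1
  31 | 11000111000100001011 | 1 | 1
  32 | 10001110001000010111 | 1 | 0
  33 | 00011100010000101110 | 0 | 1
  34 | 00111000100001011101 | 0 | 1
  35 | 01110001000010111011 | 0 | 0
  36 | 11100010000101110110 | 1 | 0
  37 | 11000100001011101100 | 1 | 0
  38 | 10001000010111011000 | 1 | 1
  39 | 00010000101110110001 | 0 | 0
  40 | 00100001011101100010 | 0 | 0
  41 | 01000010111011000100 | 0 | 1
  42 | 10000101110110001001 | 1 | 1
  43 | 00001011101100010011 | 0 | 0
  44 | 00010111011000100110 | 0 | 1
  45 | 00101110110001001101 | 0 | 1
  46 | 01011101100010011011 | 0 | 0
  47 | 10111011000100110110 | 1 | 0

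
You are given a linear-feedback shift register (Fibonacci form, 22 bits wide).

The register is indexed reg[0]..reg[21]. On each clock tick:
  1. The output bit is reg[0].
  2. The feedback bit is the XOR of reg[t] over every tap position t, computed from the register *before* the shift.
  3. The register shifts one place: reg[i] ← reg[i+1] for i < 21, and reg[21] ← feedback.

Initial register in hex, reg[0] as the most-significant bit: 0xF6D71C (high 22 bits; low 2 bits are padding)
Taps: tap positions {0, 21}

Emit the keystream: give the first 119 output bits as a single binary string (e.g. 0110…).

tick  register→output (feedback)
  0  1111011011010111000111→1 (0)
  1  1110110110101110001110→1 (1)
  2  1101101101011100011101→1 (0)
  3  1011011010111000111010→1 (1)
  4  0110110101110001110101→0 (1)
  5  1101101011100011101011→1 (0)
  6  1011010111000111010110→1 (1)
  7  0110101110001110101101→0 (1)
  8  1101011100011101011011→1 (0)
  9  1010111000111010110110→1 (1)
 10  0101110001110101101101→0 (1)
 11  1011100011101011011011→1 (0)
 12  0111000111010110110110→0 (0)
 13  1110001110101101101100→1 (1)
 14  1100011101011011011001→1 (0)
 15  1000111010110110110010→1 (1)
 16  0001110101101101100101→0 (1)
 17  0011101011011011001011→0 (1)
 18  0111010110110110010111→0 (1)
 19  1110101101101100101111→1 (0)
 20  1101011011011001011110→1 (1)
 21  1010110110110010111101→1 (0)
 22  0101101101100101111010→0 (0)
 23  1011011011001011110100→1 (1)
 24  0110110110010111101001→0 (1)
 25  1101101100101111010011→1 (0)
 26  1011011001011110100110→1 (1)
 27  0110110010111101001101→0 (1)
 28  1101100101111010011011→1 (0)
 29  1011001011110100110110→1 (1)
 30  0110010111101001101101→0 (1)
 31  1100101111010011011011→1 (0)
 32  1001011110100110110110→1 (1)
 33  0010111101001101101101→0 (1)
 34  0101111010011011011011→0 (1)
 35  1011110100110110110111→1 (0)
 36  0111101001101101101110→0 (0)
 37  1111010011011011011100→1 (1)
 38  1110100110110110111001→1 (0)
 39  1101001101101101110010→1 (1)
 40  1010011011011011100101→1 (0)
 41  0100110110110111001010→0 (0)
 42  1001101101101110010100→1 (1)
 43  0011011011011100101001→0 (1)
 44  0110110110111001010011→0 (1)
 45  1101101101110010100111→1 (0)
 46  1011011011100101001110→1 (1)
 47  0110110111001010011101→0 (1)
 48  1101101110010100111011→1 (0)
 49  1011011100101001110110→1 (1)
 50  0110111001010011101101→0 (1)
 51  1101110010100111011011→1 (0)
 52  1011100101001110110110→1 (1)
 53  0111001010011101101101→0 (1)
 54  1110010100111011011011→1 (0)
 55  1100101001110110110110→1 (1)
 56  1001010011101101101101→1 (0)
 57  0010100111011011011010→0 (0)
 58  0101001110110110110100→0 (0)
 59  1010011101101101101000→1 (1)
 60  0100111011011011010001→0 (1)
 61  1001110110110110100011→1 (0)
 62  0011101101101101000110→0 (0)
 63  0111011011011010001100→0 (0)
 64  1110110110110100011000→1 (1)
 65  1101101101101000110001→1 (0)
 66  1011011011010001100010→1 (1)
 67  0110110110100011000101→0 (1)
 68  1101101101000110001011→1 (0)
 69  1011011010001100010110→1 (1)
 70  0110110100011000101101→0 (1)
 71  1101101000110001011011→1 (0)
 72  1011010001100010110110→1 (1)
 73  0110100011000101101101→0 (1)
 74  1101000110001011011011→1 (0)
 75  1010001100010110110110→1 (1)
 76  0100011000101101101101→0 (1)
 77  1000110001011011011011→1 (0)
 78  0001100010110110110110→0 (0)
 79  0011000101101101101100→0 (0)
 80  0110001011011011011000→0 (0)
 81  1100010110110110110000→1 (1)
 82  1000101101101101100001→1 (0)
 83  0001011011011011000010→0 (0)
 84  0010110110110110000100→0 (0)
 85  0101101101101100001000→0 (0)
 86  1011011011011000010000→1 (1)
 87  0110110110110000100001→0 (1)
 88  1101101101100001000011→1 (0)
 89  1011011011000010000110→1 (1)
 90  0110110110000100001101→0 (1)
 91  1101101100001000011011→1 (0)
 92  1011011000010000110110→1 (1)
 93  0110110000100001101101→0 (1)
 94  1101100001000011011011→1 (0)
 95  1011000010000110110110→1 (1)
 96  0110000100001101101101→0 (1)
 97  1100001000011011011011→1 (0)
 98  1000010000110110110110→1 (1)
 99  0000100001101101101101→0 (1)
100  0001000011011011011011→0 (1)
101  0010000110110110110111→0 (1)
102  0100001101101101101111→0 (1)
103  1000011011011011011111→1 (0)
104  0000110110110110111110→0 (0)
105  0001101101101101111100→0 (0)
106  0011011011011011111000→0 (0)
107  0110110110110111110000→0 (0)
108  1101101101101111100000→1 (1)
109  1011011011011111000001→1 (0)
110  0110110110111110000010→0 (0)
111  1101101101111100000100→1 (1)
112  1011011011111000001001→1 (0)
113  0110110111110000010010→0 (0)
114  1101101111100000100100→1 (1)
115  1011011111000001001001→1 (0)
116  0110111110000010010010→0 (0)
117  1101111100000100100100→1 (1)
118  1011111000001001001001→1 (0)

11110110110101110001110101101101100101111010011011011011100101001110110110110100011000101101101101100001000011011011011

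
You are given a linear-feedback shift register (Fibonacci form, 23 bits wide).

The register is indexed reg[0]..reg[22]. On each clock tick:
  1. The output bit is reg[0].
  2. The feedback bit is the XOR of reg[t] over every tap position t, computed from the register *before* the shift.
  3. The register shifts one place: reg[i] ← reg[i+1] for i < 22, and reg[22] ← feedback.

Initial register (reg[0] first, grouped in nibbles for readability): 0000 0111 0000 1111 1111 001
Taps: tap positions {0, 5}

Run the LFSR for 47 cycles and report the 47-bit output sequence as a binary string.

00000111000011111111001111001101111000110001010

tick  register→output (feedback)
  0  00000111000011111111001→0 (1)
  1  00001110000111111110011→0 (1)
  2  00011100001111111100111→0 (1)
  3  00111000011111111001111→0 (0)
  4  01110000111111110011110→0 (0)
  5  11100001111111100111100→1 (1)
  6  11000011111111001111001→1 (1)
  7  10000111111110011110011→1 (0)
  8  00001111111100111100110→0 (1)
  9  00011111111001111001101→0 (1)
 10  00111111110011110011011→0 (1)
 11  01111111100111100110111→0 (1)
 12  11111111001111001101111→1 (0)
 13  11111110011110011011110→1 (0)
 14  11111100111100110111100→1 (0)
 15  11111001111001101111000→1 (1)
 16  11110011110011011110001→1 (1)
 17  11100111100110111100011→1 (0)
 18  11001111001101111000110→1 (0)
 19  10011110011011110001100→1 (0)
 20  00111100110111100011000→0 (1)
 21  01111001101111000110001→0 (0)
 22  11110011011110001100010→1 (1)
 23  11100110111100011000101→1 (0)
 24  11001101111000110001010→1 (0)
 25  10011011110001100010100→1 (1)
 26  00110111100011000101001→0 (1)
 27  01101111000110001010011→0 (1)
 28  11011110001100010100111→1 (0)
 29  10111100011000101001110→1 (0)
 30  01111000110001010011100→0 (0)
 31  11110001100010100111000→1 (1)
 32  11100011000101001110001→1 (1)
 33  11000110001010011100011→1 (0)
 34  10001100010100111000110→1 (0)
 35  00011000101001110001100→0 (0)
 36  00110001010011100011000→0 (0)
 37  01100010100111000110000→0 (0)
 38  11000101001110001100000→1 (0)
 39  10001010011100011000000→1 (1)
 40  00010100111000110000001→0 (1)
 41  00101001110001100000011→0 (0)
 42  01010011100011000000110→0 (0)
 43  10100111000110000001100→1 (0)
 44  01001110001100000011000→0 (1)
 45  10011100011000000110001→1 (0)
 46  00111000110000001100010→0 (0)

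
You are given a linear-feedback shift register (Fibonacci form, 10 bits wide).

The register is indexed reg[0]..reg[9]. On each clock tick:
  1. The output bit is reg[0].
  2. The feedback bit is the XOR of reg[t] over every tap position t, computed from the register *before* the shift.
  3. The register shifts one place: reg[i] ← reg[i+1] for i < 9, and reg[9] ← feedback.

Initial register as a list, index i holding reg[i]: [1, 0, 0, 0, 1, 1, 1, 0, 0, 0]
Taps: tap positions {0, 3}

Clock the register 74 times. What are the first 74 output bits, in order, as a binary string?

10001110001111111111000000011100001111110111000100111110001100111110101100

tick  register→output (feedback)
  0  1000111000→1 (1)
  1  0001110001→0 (1)
  2  0011100011→0 (1)
  3  0111000111→0 (1)
  4  1110001111→1 (1)
  5  1100011111→1 (1)
  6  1000111111→1 (1)
  7  0001111111→0 (1)
  8  0011111111→0 (1)
  9  0111111111→0 (1)
 10  1111111111→1 (0)
 11  1111111110→1 (0)
 12  1111111100→1 (0)
 13  1111111000→1 (0)
 14  1111110000→1 (0)
 15  1111100000→1 (0)
 16  1111000000→1 (0)
 17  1110000000→1 (1)
 18  1100000001→1 (1)
 19  1000000011→1 (1)
 20  0000000111→0 (0)
 21  0000001110→0 (0)
 22  0000011100→0 (0)
 23  0000111000→0 (0)
 24  0001110000→0 (1)
 25  0011100001→0 (1)
 26  0111000011→0 (1)
 27  1110000111→1 (1)
 28  1100001111→1 (1)
 29  1000011111→1 (1)
 30  0000111111→0 (0)
 31  0001111110→0 (1)
 32  0011111101→0 (1)
 33  0111111011→0 (1)
 34  1111110111→1 (0)
 35  1111101110→1 (0)
 36  1111011100→1 (0)
 37  1110111000→1 (1)
 38  1101110001→1 (0)
 39  1011100010→1 (0)
 40  0111000100→0 (1)
 41  1110001001→1 (1)
 42  1100010011→1 (1)
 43  1000100111→1 (1)
 44  0001001111→0 (1)
 45  0010011111→0 (0)
 46  0100111110→0 (0)
 47  1001111100→1 (0)
 48  0011111000→0 (1)
 49  0111110001→0 (1)
 50  1111100011→1 (0)
 51  1111000110→1 (0)
 52  1110001100→1 (1)
 53  1100011001→1 (1)
 54  1000110011→1 (1)
 55  0001100111→0 (1)
 56  0011001111→0 (1)
 57  0110011111→0 (0)
 58  1100111110→1 (1)
 59  1001111101→1 (0)
 60  0011111010→0 (1)
 61  0111110101→0 (1)
 62  1111101011→1 (0)
 63  1111010110→1 (0)
 64  1110101100→1 (1)
 65  1101011001→1 (0)
 66  1010110010→1 (1)
 67  0101100101→0 (1)
 68  1011001011→1 (0)
 69  0110010110→0 (0)
 70  1100101100→1 (1)
 71  1001011001→1 (0)
 72  0010110010→0 (0)
 73  0101100100→0 (1)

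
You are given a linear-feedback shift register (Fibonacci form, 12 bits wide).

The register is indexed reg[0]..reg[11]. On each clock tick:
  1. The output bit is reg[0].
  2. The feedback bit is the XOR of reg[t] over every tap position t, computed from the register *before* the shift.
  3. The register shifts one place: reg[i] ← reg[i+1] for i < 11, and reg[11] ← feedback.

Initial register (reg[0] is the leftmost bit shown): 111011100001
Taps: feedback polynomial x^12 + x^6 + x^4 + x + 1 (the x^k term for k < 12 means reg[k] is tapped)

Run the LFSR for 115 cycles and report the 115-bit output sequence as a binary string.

k : reg_k → out_k, fb_k
0: 111011100001 → 1, fb=0
1: 110111000010 → 1, fb=1
2: 101110000101 → 1, fb=0
3: 011100001010 → 0, fb=1
4: 111000010101 → 1, fb=0
5: 110000101010 → 1, fb=1
6: 100001010101 → 1, fb=1
7: 000010101011 → 0, fb=0
8: 000101010110 → 0, fb=0
9: 001010101100 → 0, fb=0
10: 010101011000 → 0, fb=1
11: 101010110001 → 1, fb=1
12: 010101100011 → 0, fb=0
13: 101011000110 → 1, fb=0
14: 010110001100 → 0, fb=0
15: 101100011000 → 1, fb=1
16: 011000110001 → 0, fb=0
17: 110001100010 → 1, fb=1
18: 100011000101 → 1, fb=0
19: 000110001010 → 0, fb=1
20: 001100010101 → 0, fb=0
21: 011000101010 → 0, fb=0
22: 110001010100 → 1, fb=0
23: 100010101000 → 1, fb=1
24: 000101010001 → 0, fb=0
25: 001010100010 → 0, fb=0
26: 010101000100 → 0, fb=1
27: 101010001001 → 1, fb=0
28: 010100010010 → 0, fb=1
29: 101000100101 → 1, fb=0
30: 010001001010 → 0, fb=1
31: 100010010101 → 1, fb=0
32: 000100101010 → 0, fb=1
33: 001001010101 → 0, fb=0
34: 010010101010 → 0, fb=1
35: 100101010101 → 1, fb=1
36: 001010101011 → 0, fb=0
37: 010101010110 → 0, fb=1
38: 101010101101 → 1, fb=1
39: 010101011011 → 0, fb=1
40: 101010110111 → 1, fb=1
41: 010101101111 → 0, fb=0
42: 101011011110 → 1, fb=0
43: 010110111100 → 0, fb=1
44: 101101111001 → 1, fb=0
45: 011011110010 → 0, fb=1
46: 110111100101 → 1, fb=0
47: 101111001010 → 1, fb=0
48: 011110010100 → 0, fb=0
49: 111100101000 → 1, fb=1
50: 111001010001 → 1, fb=0
51: 110010100010 → 1, fb=0
52: 100101000100 → 1, fb=1
53: 001010001001 → 0, fb=1
54: 010100010011 → 0, fb=1
55: 101000100111 → 1, fb=0
56: 010001001110 → 0, fb=1
57: 100010011101 → 1, fb=0
58: 000100111010 → 0, fb=1
59: 001001110101 → 0, fb=1
60: 010011101011 → 0, fb=1
61: 100111010111 → 1, fb=0
62: 001110101110 → 0, fb=0
63: 011101011100 → 0, fb=1
64: 111010111001 → 1, fb=0
65: 110101110010 → 1, fb=1
66: 101011100101 → 1, fb=1
67: 010111001011 → 0, fb=0
68: 101110010110 → 1, fb=0
69: 011100101100 → 0, fb=0
70: 111001011000 → 1, fb=0
71: 110010110000 → 1, fb=0
72: 100101100000 → 1, fb=0
73: 001011000000 → 0, fb=1
74: 010110000001 → 0, fb=0
75: 101100000010 → 1, fb=1
76: 011000000101 → 0, fb=1
77: 110000001011 → 1, fb=0
78: 100000010110 → 1, fb=1
79: 000000101101 → 0, fb=1
80: 000001011011 → 0, fb=0
81: 000010110110 → 0, fb=0
82: 000101101100 → 0, fb=1
83: 001011011001 → 0, fb=1
84: 010110110011 → 0, fb=1
85: 101101100111 → 1, fb=0
86: 011011001110 → 0, fb=0
87: 110110011100 → 1, fb=1
88: 101100111001 → 1, fb=0
89: 011001110010 → 0, fb=0
90: 110011100100 → 1, fb=0
91: 100111001000 → 1, fb=0
92: 001110010000 → 0, fb=1
93: 011100100001 → 0, fb=0
94: 111001000010 → 1, fb=0
95: 110010000100 → 1, fb=1
96: 100100001001 → 1, fb=1
97: 001000010011 → 0, fb=0
98: 010000100110 → 0, fb=0
99: 100001001100 → 1, fb=1
100: 000010011001 → 0, fb=1
101: 000100110011 → 0, fb=1
102: 001001100111 → 0, fb=1
103: 010011001111 → 0, fb=0
104: 100110011110 → 1, fb=0
105: 001100111100 → 0, fb=1
106: 011001111001 → 0, fb=0
107: 110011110010 → 1, fb=0
108: 100111100100 → 1, fb=1
109: 001111001001 → 0, fb=1
110: 011110010011 → 0, fb=0
111: 111100100110 → 1, fb=1
112: 111001001101 → 1, fb=0
113: 110010011010 → 1, fb=1
114: 100100110101 → 1, fb=0

1110111000010101011000110001010100010010101010110111100101000100111010111001011000000101101100111001000010011001111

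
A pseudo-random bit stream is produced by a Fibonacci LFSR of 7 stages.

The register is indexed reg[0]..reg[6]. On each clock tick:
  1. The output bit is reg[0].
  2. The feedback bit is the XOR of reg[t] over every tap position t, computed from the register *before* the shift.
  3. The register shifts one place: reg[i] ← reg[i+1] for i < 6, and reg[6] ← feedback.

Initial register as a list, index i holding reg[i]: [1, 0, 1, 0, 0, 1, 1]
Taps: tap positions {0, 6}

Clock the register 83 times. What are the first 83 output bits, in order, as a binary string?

10100110011101110100101100011011110110101101100100100011100001011111001010111001101

step | reg (before) | out | fb
   0 | 1010011 | 1 | 0
   1 | 0100110 | 0 | 0
   2 | 1001100 | 1 | 1
   3 | 0011001 | 0 | 1
   4 | 0110011 | 0 | 1
   5 | 1100111 | 1 | 0
   6 | 1001110 | 1 | 1
   7 | 0011101 | 0 | 1
   8 | 0111011 | 0 | 1
   9 | 1110111 | 1 | 0
  10 | 1101110 | 1 | 1
  11 | 1011101 | 1 | 0
  12 | 0111010 | 0 | 0
  13 | 1110100 | 1 | 1
  14 | 1101001 | 1 | 0
  15 | 1010010 | 1 | 1
  16 | 0100101 | 0 | 1
  17 | 1001011 | 1 | 0
  18 | 0010110 | 0 | 0
  19 | 0101100 | 0 | 0
  20 | 1011000 | 1 | 1
  21 | 0110001 | 0 | 1
  22 | 1100011 | 1 | 0
  23 | 1000110 | 1 | 1
  24 | 0001101 | 0 | 1
  25 | 0011011 | 0 | 1
  26 | 0110111 | 0 | 1
  27 | 1101111 | 1 | 0
  28 | 1011110 | 1 | 1
  29 | 0111101 | 0 | 1
  30 | 1111011 | 1 | 0
  31 | 1110110 | 1 | 1
  32 | 1101101 | 1 | 0
  33 | 1011010 | 1 | 1
  34 | 0110101 | 0 | 1
  35 | 1101011 | 1 | 0
  36 | 1010110 | 1 | 1
  37 | 0101101 | 0 | 1
  38 | 1011011 | 1 | 0
  39 | 0110110 | 0 | 0
  40 | 1101100 | 1 | 1
  41 | 1011001 | 1 | 0
  42 | 0110010 | 0 | 0
  43 | 1100100 | 1 | 1
  44 | 1001001 | 1 | 0
  45 | 0010010 | 0 | 0
  46 | 0100100 | 0 | 0
  47 | 1001000 | 1 | 1
  48 | 0010001 | 0 | 1
  49 | 0100011 | 0 | 1
  50 | 1000111 | 1 | 0
  51 | 0001110 | 0 | 0
  52 | 0011100 | 0 | 0
  53 | 0111000 | 0 | 0
  54 | 1110000 | 1 | 1
  55 | 1100001 | 1 | 0
  56 | 1000010 | 1 | 1
  57 | 0000101 | 0 | 1
  58 | 0001011 | 0 | 1
  59 | 0010111 | 0 | 1
  60 | 0101111 | 0 | 1
  61 | 1011111 | 1 | 0
  62 | 0111110 | 0 | 0
  63 | 1111100 | 1 | 1
  64 | 1111001 | 1 | 0
  65 | 1110010 | 1 | 1
  66 | 1100101 | 1 | 0
  67 | 1001010 | 1 | 1
  68 | 0010101 | 0 | 1
  69 | 0101011 | 0 | 1
  70 | 1010111 | 1 | 0
  71 | 0101110 | 0 | 0
  72 | 1011100 | 1 | 1
  73 | 0111001 | 0 | 1
  74 | 1110011 | 1 | 0
  75 | 1100110 | 1 | 1
  76 | 1001101 | 1 | 0
  77 | 0011010 | 0 | 0
  78 | 0110100 | 0 | 0
  79 | 1101000 | 1 | 1
  80 | 1010001 | 1 | 0
  81 | 0100010 | 0 | 0
  82 | 1000100 | 1 | 1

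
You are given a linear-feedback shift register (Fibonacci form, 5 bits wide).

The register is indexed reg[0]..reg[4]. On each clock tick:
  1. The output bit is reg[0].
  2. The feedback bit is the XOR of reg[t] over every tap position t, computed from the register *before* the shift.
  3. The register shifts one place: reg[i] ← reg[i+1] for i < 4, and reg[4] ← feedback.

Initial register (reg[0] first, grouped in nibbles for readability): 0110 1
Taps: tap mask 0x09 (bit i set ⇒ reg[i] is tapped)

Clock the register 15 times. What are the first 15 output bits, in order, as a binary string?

tick  register→output (feedback)
  0  01101→0 (0)
  1  11010→1 (0)
  2  10100→1 (1)
  3  01001→0 (0)
  4  10010→1 (0)
  5  00100→0 (0)
  6  01000→0 (0)
  7  10000→1 (1)
  8  00001→0 (0)
  9  00010→0 (1)
 10  00101→0 (0)
 11  01010→0 (1)
 12  10101→1 (1)
 13  01011→0 (1)
 14  10111→1 (0)

011010010000101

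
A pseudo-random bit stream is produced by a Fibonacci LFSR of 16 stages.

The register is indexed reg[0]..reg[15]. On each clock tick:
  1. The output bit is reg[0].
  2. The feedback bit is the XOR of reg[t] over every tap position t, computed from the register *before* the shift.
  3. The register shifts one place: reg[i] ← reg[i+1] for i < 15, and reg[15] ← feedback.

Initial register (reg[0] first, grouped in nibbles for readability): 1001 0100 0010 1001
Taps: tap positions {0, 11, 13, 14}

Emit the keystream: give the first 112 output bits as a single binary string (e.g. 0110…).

tick  register→output (feedback)
  0  1001010000101001→1 (1)
  1  0010100001010011→0 (0)
  2  0101000010100110→0 (0)
  3  1010000101001100→1 (0)
  4  0100001010011000→0 (1)
  5  1000010100110001→1 (0)
  6  0000101001100010→0 (1)
  7  0001010011000101→0 (1)
  8  0010100110001011→0 (1)
  9  0101001100010111→0 (1)
 10  1010011000101111→1 (1)
 11  0100110001011111→0 (1)
 12  1001100010111111→1 (0)
 13  0011000101111110→0 (1)
 14  0110001011111101→0 (0)
 15  1100010111111010→1 (1)
 16  1000101111110101→1 (1)
 17  0001011111101011→0 (1)
 18  0010111111010111→0 (1)
 19  0101111110101111→0 (0)
 20  1011111101011110→1 (0)
 21  0111111010111100→0 (0)
 22  1111110101111000→1 (0)
 23  1111101011110000→1 (0)
 24  1111010111100000→1 (1)
 25  1110101111000001→1 (1)
 26  1101011110000011→1 (0)
 27  1010111100000110→1 (1)
 28  0101111000001101→0 (1)
 29  1011110000011011→1 (1)
 30  0111100000110111→0 (1)
 31  1111000001101111→1 (1)
 32  1110000011011111→1 (0)
 33  1100000110111110→1 (0)
 34  1000001101111100→1 (1)
 35  0000011011111001→0 (1)
 36  0000110111110011→0 (0)
 37  0001101111100110→0 (0)
 38  0011011111001100→0 (1)
 39  0110111110011001→0 (1)
 40  1101111100110011→1 (1)
 41  1011111001100111→1 (1)
 42  0111110011001111→0 (0)
 43  1111100110011110→1 (0)
 44  1111001100111100→1 (1)
 45  1110011001111001→1 (0)
 46  1100110011110010→1 (1)
 47  1001100111100101→1 (0)
 48  0011001111001010→0 (1)
 49  0110011110010101→0 (0)
 50  1100111100101010→1 (0)
 51  1001111001010100→1 (1)
 52  0011110010101001→0 (0)
 53  0111100101010010→0 (0)
 54  1111001010100100→1 (0)
 55  1110010101001000→1 (1)
 56  1100101010010001→1 (0)
 57  1001010100100010→1 (0)
 58  0010101001000100→0 (1)
 59  0101010010001001→0 (0)
 60  1010100100010010→1 (1)
 61  0101001000100101→0 (1)
 62  1010010001001011→1 (0)
 63  0100100010010110→0 (1)
 64  1001000100101101→1 (0)
 65  0010001001011010→0 (0)
 66  0100010010110100→0 (0)
 67  1000100101101000→1 (1)
 68  0001001011010001→0 (1)
 69  0010010110100011→0 (1)
 70  0100101101000111→0 (0)
 71  1001011010001110→1 (1)
 72  0010110100011101→0 (0)
 73  0101101000111010→0 (0)
 74  1011010001110100→1 (1)
 75  0110100011101001→0 (0)
 76  1101000111010010→1 (1)
 77  1010001110100101→1 (0)
 78  0100011101001010→0 (1)
 79  1000111010010101→1 (1)
 80  0001110100101011→0 (1)
 81  0011101001010111→0 (1)
 82  0111010010101111→0 (0)
 83  1110100101011110→1 (0)
 84  1101001010111100→1 (1)
 85  1010010101111001→1 (0)
 86  0100101011110010→0 (0)
 87  1001010111100100→1 (0)
 88  0010101111001000→0 (0)
 89  0101011110010000→0 (1)
 90  1010111100100001→1 (1)
 91  0101111001000011→0 (1)
 92  1011110010000111→1 (1)
 93  0111100100001111→0 (0)
 94  1111001000011110→1 (0)
 95  1110010000111100→1 (1)
 96  1100100001111001→1 (0)
 97  1001000011110010→1 (1)
 98  0010000111100101→0 (1)
 99  0100001111001011→0 (1)
100  1000011110010111→1 (0)
101  0000111100101110→0 (0)
102  0001111001011100→0 (0)
103  0011110010111000→0 (1)
104  0111100101110001→0 (1)
105  1111001011100011→1 (0)
106  1110010111000110→1 (1)
107  1100101110001101→1 (0)
108  1001011100011010→1 (1)
109  0010111000110101→0 (0)
110  0101110001101010→0 (1)
111  1011100011010101→1 (1)

1001010000101001100010111111010111100000110111110011001111001010100100010010110100011101001010111100100001111001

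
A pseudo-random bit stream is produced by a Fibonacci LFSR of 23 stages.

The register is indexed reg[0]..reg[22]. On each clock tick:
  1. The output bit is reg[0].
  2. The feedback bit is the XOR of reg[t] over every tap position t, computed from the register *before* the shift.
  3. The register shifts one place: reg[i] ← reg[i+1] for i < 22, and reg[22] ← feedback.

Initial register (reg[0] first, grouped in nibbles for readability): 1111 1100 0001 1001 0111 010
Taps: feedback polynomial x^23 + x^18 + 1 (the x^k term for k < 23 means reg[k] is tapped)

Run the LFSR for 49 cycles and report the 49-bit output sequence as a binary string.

k : reg_k → out_k, fb_k
0: 11111100000110010111010 → 1, fb=0
1: 11111000001100101110100 → 1, fb=0
2: 11110000011001011101000 → 1, fb=1
3: 11100000110010111010001 → 1, fb=0
4: 11000001100101110100010 → 1, fb=1
5: 10000011001011101000101 → 1, fb=1
6: 00000110010111010001011 → 0, fb=0
7: 00001100101110100010110 → 0, fb=1
8: 00011001011101000101101 → 0, fb=0
9: 00110010111010001011010 → 0, fb=1
10: 01100101110100010110101 → 0, fb=1
11: 11001011101000101101011 → 1, fb=1
12: 10010111010001011010111 → 1, fb=0
13: 00101110100010110101110 → 0, fb=0
14: 01011101000101101011100 → 0, fb=1
15: 10111010001011010111001 → 1, fb=0
16: 01110100010110101110010 → 0, fb=1
17: 11101000101101011100101 → 1, fb=1
18: 11010001011010111001011 → 1, fb=1
19: 10100010110101110010111 → 1, fb=0
20: 01000101101011100101110 → 0, fb=0
21: 10001011010111001011100 → 1, fb=0
22: 00010110101110010111000 → 0, fb=1
23: 00101101011100101110001 → 0, fb=1
24: 01011010111001011100011 → 0, fb=0
25: 10110101110010111000110 → 1, fb=1
26: 01101011100101110001101 → 0, fb=0
27: 11010111001011100011010 → 1, fb=0
28: 10101110010111000110100 → 1, fb=0
29: 01011100101110001101000 → 0, fb=0
30: 10111001011100011010000 → 1, fb=0
31: 01110010111000110100000 → 0, fb=0
32: 11100101110001101000000 → 1, fb=1
33: 11001011100011010000001 → 1, fb=1
34: 10010111000110100000011 → 1, fb=1
35: 00101110001101000000111 → 0, fb=0
36: 01011100011010000001110 → 0, fb=0
37: 10111000110100000011100 → 1, fb=0
38: 01110001101000000111000 → 0, fb=1
39: 11100011010000001110001 → 1, fb=0
40: 11000110100000011100010 → 1, fb=1
41: 10001101000000111000101 → 1, fb=1
42: 00011010000001110001011 → 0, fb=0
43: 00110100000011100010110 → 0, fb=1
44: 01101000000111000101101 → 0, fb=0
45: 11010000001110001011010 → 1, fb=0
46: 10100000011100010110100 → 1, fb=0
47: 01000000111000101101000 → 0, fb=0
48: 10000001110001011010000 → 1, fb=0

1111110000011001011101000101101011100101110001101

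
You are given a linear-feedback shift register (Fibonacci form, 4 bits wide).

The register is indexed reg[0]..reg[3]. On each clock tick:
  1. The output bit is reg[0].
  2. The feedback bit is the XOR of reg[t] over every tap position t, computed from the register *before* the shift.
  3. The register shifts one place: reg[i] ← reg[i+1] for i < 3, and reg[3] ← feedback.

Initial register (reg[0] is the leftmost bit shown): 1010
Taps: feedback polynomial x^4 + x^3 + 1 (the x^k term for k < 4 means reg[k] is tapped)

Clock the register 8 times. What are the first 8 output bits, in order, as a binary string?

step | reg (before) | out | fb
   0 | 1010 | 1 | 1
   1 | 0101 | 0 | 1
   2 | 1011 | 1 | 0
   3 | 0110 | 0 | 0
   4 | 1100 | 1 | 1
   5 | 1001 | 1 | 0
   6 | 0010 | 0 | 0
   7 | 0100 | 0 | 0

10101100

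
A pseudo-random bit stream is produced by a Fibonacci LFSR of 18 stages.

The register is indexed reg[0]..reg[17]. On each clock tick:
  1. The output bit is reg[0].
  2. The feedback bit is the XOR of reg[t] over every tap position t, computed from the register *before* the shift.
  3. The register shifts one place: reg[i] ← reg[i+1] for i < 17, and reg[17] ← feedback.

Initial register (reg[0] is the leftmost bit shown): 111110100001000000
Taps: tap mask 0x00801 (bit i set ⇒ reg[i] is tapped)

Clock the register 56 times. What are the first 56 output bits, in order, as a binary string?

step | reg (before) | out | fb
   0 | 111110100001000000 | 1 | 0
   1 | 111101000010000000 | 1 | 1
   2 | 111010000100000001 | 1 | 1
   3 | 110100001000000011 | 1 | 1
   4 | 101000010000000111 | 1 | 1
   5 | 010000100000001111 | 0 | 0
   6 | 100001000000011110 | 1 | 1
   7 | 000010000000111101 | 0 | 0
   8 | 000100000001111010 | 0 | 1
   9 | 001000000011110101 | 0 | 1
  10 | 010000000111101011 | 0 | 1
  11 | 100000001111010111 | 1 | 0
  12 | 000000011110101110 | 0 | 0
  13 | 000000111101011100 | 0 | 1
  14 | 000001111010111001 | 0 | 0
  15 | 000011110101110010 | 0 | 1
  16 | 000111101011100101 | 0 | 1
  17 | 001111010111001011 | 0 | 1
  18 | 011110101110010111 | 0 | 0
  19 | 111101011100101110 | 1 | 1
  20 | 111010111001011101 | 1 | 0
  21 | 110101110010111010 | 1 | 1
  22 | 101011100101110101 | 1 | 0
  23 | 010111001011101010 | 0 | 1
  24 | 101110010111010101 | 1 | 0
  25 | 011100101110101010 | 0 | 0
  26 | 111001011101010100 | 1 | 0
  27 | 110010111010101000 | 1 | 1
  28 | 100101110101010001 | 1 | 0
  29 | 001011101010100010 | 0 | 0
  30 | 010111010101000100 | 0 | 1
  31 | 101110101010001001 | 1 | 1
  32 | 011101010100010011 | 0 | 0
  33 | 111010101000100110 | 1 | 1
  34 | 110101010001001101 | 1 | 0
  35 | 101010100010011010 | 1 | 1
  36 | 010101000100110101 | 0 | 0
  37 | 101010001001101010 | 1 | 0
  38 | 010100010011010100 | 0 | 1
  39 | 101000100110101001 | 1 | 1
  40 | 010001001101010011 | 0 | 1
  41 | 100010011010100111 | 1 | 1
  42 | 000100110101001111 | 0 | 1
  43 | 001001101010011111 | 0 | 0
  44 | 010011010100111110 | 0 | 0
  45 | 100110101001111100 | 1 | 0
  46 | 001101010011111000 | 0 | 1
  47 | 011010100111110001 | 0 | 1
  48 | 110101001111100011 | 1 | 0
  49 | 101010011111000110 | 1 | 0
  50 | 010100111110001100 | 0 | 0
  51 | 101001111100011000 | 1 | 1
  52 | 010011111000110001 | 0 | 0
  53 | 100111110001100010 | 1 | 0
  54 | 001111100011000100 | 0 | 1
  55 | 011111000110001001 | 0 | 0

11111010000100000001111010111001011101010100010011010100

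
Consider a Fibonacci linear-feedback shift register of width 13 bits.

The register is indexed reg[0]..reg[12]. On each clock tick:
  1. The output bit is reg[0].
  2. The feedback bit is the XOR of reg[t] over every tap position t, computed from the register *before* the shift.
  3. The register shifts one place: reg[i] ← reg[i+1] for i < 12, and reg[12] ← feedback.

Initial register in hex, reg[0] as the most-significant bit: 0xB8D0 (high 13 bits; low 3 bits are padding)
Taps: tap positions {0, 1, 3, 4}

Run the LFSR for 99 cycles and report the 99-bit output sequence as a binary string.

k : reg_k → out_k, fb_k
0: 1011100011010 → 1, fb=1
1: 0111000110101 → 0, fb=0
2: 1110001101010 → 1, fb=0
3: 1100011010100 → 1, fb=0
4: 1000110101000 → 1, fb=0
5: 0001101010000 → 0, fb=0
6: 0011010100000 → 0, fb=1
7: 0110101000001 → 0, fb=0
8: 1101010000010 → 1, fb=1
9: 1010100000101 → 1, fb=0
10: 0101000001010 → 0, fb=0
11: 1010000010100 → 1, fb=1
12: 0100000101001 → 0, fb=1
13: 1000001010011 → 1, fb=1
14: 0000010100111 → 0, fb=0
15: 0000101001110 → 0, fb=1
16: 0001010011101 → 0, fb=1
17: 0010100111011 → 0, fb=1
18: 0101001110111 → 0, fb=0
19: 1010011101110 → 1, fb=1
20: 0100111011101 → 0, fb=0
21: 1001110111010 → 1, fb=1
22: 0011101110101 → 0, fb=0
23: 0111011101010 → 0, fb=0
24: 1110111010100 → 1, fb=1
25: 1101110101001 → 1, fb=0
26: 1011101010010 → 1, fb=1
27: 0111010100101 → 0, fb=0
28: 1110101001010 → 1, fb=1
29: 1101010010101 → 1, fb=1
30: 1010100101011 → 1, fb=0
31: 0101001010110 → 0, fb=0
32: 1010010101100 → 1, fb=1
33: 0100101011001 → 0, fb=0
34: 1001010110010 → 1, fb=0
35: 0010101100100 → 0, fb=1
36: 0101011001001 → 0, fb=0
37: 1010110010010 → 1, fb=0
38: 0101100100100 → 0, fb=1
39: 1011001001001 → 1, fb=0
40: 0110010010010 → 0, fb=1
41: 1100100100101 → 1, fb=1
42: 1001001001011 → 1, fb=0
43: 0010010010110 → 0, fb=0
44: 0100100101100 → 0, fb=0
45: 1001001011000 → 1, fb=0
46: 0010010110000 → 0, fb=0
47: 0100101100000 → 0, fb=0
48: 1001011000000 → 1, fb=0
49: 0010110000000 → 0, fb=1
50: 0101100000001 → 0, fb=1
51: 1011000000011 → 1, fb=0
52: 0110000000110 → 0, fb=1
53: 1100000001101 → 1, fb=0
54: 1000000011010 → 1, fb=1
55: 0000000110101 → 0, fb=0
56: 0000001101010 → 0, fb=0
57: 0000011010100 → 0, fb=0
58: 0000110101000 → 0, fb=1
59: 0001101010001 → 0, fb=0
60: 0011010100010 → 0, fb=1
61: 0110101000101 → 0, fb=0
62: 1101010001010 → 1, fb=1
63: 1010100010101 → 1, fb=0
64: 0101000101010 → 0, fb=0
65: 1010001010100 → 1, fb=1
66: 0100010101001 → 0, fb=1
67: 1000101010011 → 1, fb=0
68: 0001010100110 → 0, fb=1
69: 0010101001101 → 0, fb=1
70: 0101010011011 → 0, fb=0
71: 1010100110110 → 1, fb=0
72: 0101001101100 → 0, fb=0
73: 1010011011000 → 1, fb=1
74: 0100110110001 → 0, fb=0
75: 1001101100010 → 1, fb=1
76: 0011011000101 → 0, fb=1
77: 0110110001011 → 0, fb=0
78: 1101100010110 → 1, fb=0
79: 1011000101100 → 1, fb=0
80: 0110001011000 → 0, fb=1
81: 1100010110001 → 1, fb=0
82: 1000101100010 → 1, fb=0
83: 0001011000100 → 0, fb=1
84: 0010110001001 → 0, fb=1
85: 0101100010011 → 0, fb=1
86: 1011000100111 → 1, fb=0
87: 0110001001110 → 0, fb=1
88: 1100010011101 → 1, fb=0
89: 1000100111010 → 1, fb=0
90: 0001001110100 → 0, fb=1
91: 0010011101001 → 0, fb=0
92: 0100111010010 → 0, fb=0
93: 1001110100100 → 1, fb=1
94: 0011101001001 → 0, fb=0
95: 0111010010010 → 0, fb=0
96: 1110100100100 → 1, fb=1
97: 1101001001001 → 1, fb=1
98: 1010010010011 → 1, fb=1

101110001101010000010100111011101010010101100100100101100000001101010001010100110110001011000100111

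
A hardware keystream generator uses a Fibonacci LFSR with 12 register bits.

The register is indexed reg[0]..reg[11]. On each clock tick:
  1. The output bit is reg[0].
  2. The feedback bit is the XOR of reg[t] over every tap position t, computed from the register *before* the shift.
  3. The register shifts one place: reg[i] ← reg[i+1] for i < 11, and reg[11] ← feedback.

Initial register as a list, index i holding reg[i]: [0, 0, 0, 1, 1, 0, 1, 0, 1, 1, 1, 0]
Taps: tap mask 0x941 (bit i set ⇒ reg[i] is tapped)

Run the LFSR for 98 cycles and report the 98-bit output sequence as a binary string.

00011010111001111000111100100100001111100110100010001000001100100100101100101100100011111111000000

k : reg_k → out_k, fb_k
0: 000110101110 → 0, fb=0
1: 001101011100 → 0, fb=1
2: 011010111001 → 0, fb=1
3: 110101110011 → 1, fb=1
4: 101011100111 → 1, fb=1
5: 010111001111 → 0, fb=0
6: 101110011110 → 1, fb=0
7: 011100111100 → 0, fb=0
8: 111001111000 → 1, fb=1
9: 110011110001 → 1, fb=1
10: 100111100011 → 1, fb=1
11: 001111000111 → 0, fb=1
12: 011110001111 → 0, fb=0
13: 111100011110 → 1, fb=0
14: 111000111100 → 1, fb=1
15: 110001111001 → 1, fb=0
16: 100011110010 → 1, fb=0
17: 000111100100 → 0, fb=1
18: 001111001001 → 0, fb=0
19: 011110010010 → 0, fb=0
20: 111100100100 → 1, fb=0
21: 111001001000 → 1, fb=0
22: 110010010000 → 1, fb=1
23: 100100100001 → 1, fb=1
24: 001001000011 → 0, fb=1
25: 010010000111 → 0, fb=1
26: 100100001111 → 1, fb=1
27: 001000011111 → 0, fb=0
28: 010000111110 → 0, fb=0
29: 100001111100 → 1, fb=1
30: 000011111001 → 0, fb=1
31: 000111110011 → 0, fb=0
32: 001111100110 → 0, fb=1
33: 011111001101 → 0, fb=0
34: 111110011010 → 1, fb=0
35: 111100110100 → 1, fb=0
36: 111001101000 → 1, fb=1
37: 110011010001 → 1, fb=0
38: 100110100010 → 1, fb=0
39: 001101000100 → 0, fb=0
40: 011010001000 → 0, fb=1
41: 110100010001 → 1, fb=0
42: 101000100010 → 1, fb=0
43: 010001000100 → 0, fb=0
44: 100010001000 → 1, fb=0
45: 000100010000 → 0, fb=0
46: 001000100000 → 0, fb=1
47: 010001000001 → 0, fb=1
48: 100010000011 → 1, fb=0
49: 000100000110 → 0, fb=0
50: 001000001100 → 0, fb=1
51: 010000011001 → 0, fb=0
52: 100000110010 → 1, fb=0
53: 000001100100 → 0, fb=1
54: 000011001001 → 0, fb=0
55: 000110010010 → 0, fb=0
56: 001100100100 → 0, fb=1
57: 011001001001 → 0, fb=0
58: 110010010010 → 1, fb=1
59: 100100100101 → 1, fb=1
60: 001001001011 → 0, fb=0
61: 010010010110 → 0, fb=0
62: 100100101100 → 1, fb=1
63: 001001011001 → 0, fb=0
64: 010010110010 → 0, fb=1
65: 100101100101 → 1, fb=1
66: 001011001011 → 0, fb=0
67: 010110010110 → 0, fb=0
68: 101100101100 → 1, fb=1
69: 011001011001 → 0, fb=0
70: 110010110010 → 1, fb=0
71: 100101100100 → 1, fb=0
72: 001011001000 → 0, fb=1
73: 010110010001 → 0, fb=1
74: 101100100011 → 1, fb=1
75: 011001000111 → 0, fb=1
76: 110010001111 → 1, fb=1
77: 100100011111 → 1, fb=1
78: 001000111111 → 0, fb=1
79: 010001111111 → 0, fb=1
80: 100011111111 → 1, fb=0
81: 000111111110 → 0, fb=0
82: 001111111100 → 0, fb=0
83: 011111111000 → 0, fb=0
84: 111111110000 → 1, fb=0
85: 111111100000 → 1, fb=0
86: 111111000000 → 1, fb=1
87: 111110000001 → 1, fb=0
88: 111100000010 → 1, fb=1
89: 111000000101 → 1, fb=0
90: 110000001010 → 1, fb=0
91: 100000010100 → 1, fb=1
92: 000000101001 → 0, fb=1
93: 000001010011 → 0, fb=1
94: 000010100111 → 0, fb=0
95: 000101001110 → 0, fb=1
96: 001010011101 → 0, fb=0
97: 010100111010 → 0, fb=0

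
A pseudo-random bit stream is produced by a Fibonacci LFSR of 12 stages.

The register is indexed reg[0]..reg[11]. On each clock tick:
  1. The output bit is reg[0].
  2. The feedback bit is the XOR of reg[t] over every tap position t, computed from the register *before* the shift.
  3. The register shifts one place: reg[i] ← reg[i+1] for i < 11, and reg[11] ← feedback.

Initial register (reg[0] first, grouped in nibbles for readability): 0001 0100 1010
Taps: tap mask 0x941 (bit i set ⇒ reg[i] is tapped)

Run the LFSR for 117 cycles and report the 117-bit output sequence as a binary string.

000101001010111000011101100010100110010110110010110101100001100011110110001001101110010100110001000001011001010110011

tick  register→output (feedback)
  0  000101001010→0 (1)
  1  001010010101→0 (1)
  2  010100101011→0 (1)
  3  101001010111→1 (0)
  4  010010101110→0 (0)
  5  100101011100→1 (0)
  6  001010111000→0 (0)
  7  010101110000→0 (1)
  8  101011100001→1 (1)
  9  010111000011→0 (1)
 10  101110000111→1 (0)
 11  011100001110→0 (1)
 12  111000011101→1 (1)
 13  110000111011→1 (0)
 14  100001110110→1 (0)
 15  000011101100→0 (0)
 16  000111011000→0 (1)
 17  001110110001→0 (0)
 18  011101100010→0 (1)
 19  111011000101→1 (0)
 20  110110001010→1 (0)
 21  101100010100→1 (1)
 22  011000101001→0 (1)
 23  110001010011→1 (0)
 24  100010100110→1 (0)
 25  000101001100→0 (1)
 26  001010011001→0 (0)
 27  010100110010→0 (1)
 28  101001100101→1 (1)
 29  010011001011→0 (0)
 30  100110010110→1 (1)
 31  001100101101→0 (1)
 32  011001011011→0 (0)
 33  110010110110→1 (0)
 34  100101101100→1 (1)
 35  001011011001→0 (0)
 36  010110110010→0 (1)
 37  101101100101→1 (1)
 38  011011001011→0 (0)
 39  110110010110→1 (1)
 40  101100101101→1 (0)
 41  011001011010→0 (1)
 42  110010110101→1 (1)
 43  100101101011→1 (0)
 44  001011010110→0 (0)
 45  010110101100→0 (0)
 46  101101011000→1 (0)
 47  011010110000→0 (1)
 48  110101100001→1 (1)
 49  101011000011→1 (0)
 50  010110000110→0 (0)
 51  101100001100→1 (0)
 52  011000011000→0 (1)
 53  110000110001→1 (1)
 54  100001100011→1 (1)
 55  000011000111→0 (1)
 56  000110001111→0 (0)
 57  001100011110→0 (1)
 58  011000111101→0 (1)
 59  110001111011→1 (0)
 60  100011110110→1 (0)
 61  000111101100→0 (0)
 62  001111011000→0 (1)
 63  011110110001→0 (0)
 64  111101100010→1 (0)
 65  111011000100→1 (1)
 66  110110001001→1 (1)
 67  101100010011→1 (0)
 68  011000100110→0 (1)
 69  110001001101→1 (1)
 70  100010011011→1 (1)
 71  000100110111→0 (0)
 72  001001101110→0 (0)
 73  010011011100→0 (1)
 74  100110111001→1 (0)
 75  001101110010→0 (1)
 76  011011100101→0 (0)
 77  110111001010→1 (0)
 78  101110010100→1 (1)
 79  011100101001→0 (1)
 80  111001010011→1 (0)
 81  110010100110→1 (0)
 82  100101001100→1 (0)
 83  001010011000→0 (1)
 84  010100110001→0 (0)
 85  101001100010→1 (0)
 86  010011000100→0 (0)
 87  100110001000→1 (0)
 88  001100010000→0 (0)
 89  011000100000→0 (1)
 90  110001000001→1 (0)
 91  100010000010→1 (1)
 92  000100000101→0 (1)
 93  001000001011→0 (0)
 94  010000010110→0 (0)
 95  100000101100→1 (1)
 96  000001011001→0 (0)
 97  000010110010→0 (1)
 98  000101100101→0 (0)
 99  001011001010→0 (1)
100  010110010101→0 (1)
101  101100101011→1 (0)
102  011001010110→0 (0)
103  110010101100→1 (1)
104  100101011001→1 (1)
105  001010110011→0 (0)
106  010101100110→0 (1)
107  101011001101→1 (1)
108  010110011011→0 (0)
109  101100110110→1 (0)
110  011001101100→0 (0)
111  110011011000→1 (0)
112  100110110000→1 (0)
113  001101100000→0 (1)
114  011011000001→0 (1)
115  110110000011→1 (0)
116  101100000110→1 (1)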